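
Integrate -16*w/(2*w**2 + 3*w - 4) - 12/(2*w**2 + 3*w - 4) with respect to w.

-4*log(2*w**2 + 3*w - 4) + C

Let u = 2*w**2 + 3*w - 4, so du = (4*w + 3) dw.
Rewriting, the integral becomes -4·∫ 1/u du = -4·log(u).
Substituting back, u = 2*w**2 + 3*w - 4.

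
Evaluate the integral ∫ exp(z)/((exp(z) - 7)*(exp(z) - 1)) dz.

Let u = e^z, du = e^z dz.
The integral becomes ∫ du/((u-1)(u-7)); decompose into partial fractions.

log(exp(z) - 7)/6 - log(exp(z) - 1)/6 + C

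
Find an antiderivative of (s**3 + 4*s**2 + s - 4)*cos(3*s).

s**3*sin(3*s)/3 + 4*s**2*sin(3*s)/3 + s**2*cos(3*s)/3 + s*sin(3*s)/9 + 8*s*cos(3*s)/9 - 44*sin(3*s)/27 + cos(3*s)/27 + C

Use integration by parts with u = s**3 + 4*s**2 + s - 4, dv = cos(3*s) ds, so v = sin(3*s)/3.
Apply parts 3 times (tabular method): alternate signs, differentiate u down to 0, integrate dv up.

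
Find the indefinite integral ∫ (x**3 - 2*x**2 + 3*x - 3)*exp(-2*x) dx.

Use integration by parts with u = x**3 - 2*x**2 + 3*x - 3, dv = exp(-2*x) dx, so v = -exp(-2*x)/2.
Apply parts 3 times (tabular method): alternate signs, differentiate u down to 0, integrate dv up.

(-4*x**3 + 2*x**2 - 10*x + 7)*exp(-2*x)/8 + C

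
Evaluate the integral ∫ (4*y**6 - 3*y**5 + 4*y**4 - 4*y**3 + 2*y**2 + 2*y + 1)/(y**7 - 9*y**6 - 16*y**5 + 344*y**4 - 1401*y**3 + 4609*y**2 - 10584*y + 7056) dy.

Factor the denominator: (y - 7)*(y - 4)**2*(y - 1)*(y + 7)*(y**2 + 9).
Partial-fraction decomposition: -(2581*y - 19726)/(36250*(y**2 + 9)) + 266039/(393008*(y + 7)) - 1/(720*(y - 1)) - 4340477/(680625*(y - 4)) - 1569/(275*(y - 4)**2) + 17855/(1827*(y - 7)).
Integrate each term; A/(y−a) gives A·log|y−a|; the (By+D)/(y²+p²) term gives a log and an atan.

17855*log(y - 7)/1827 - 4340477*log(y - 4)/680625 - log(y - 1)/720 + 266039*log(y + 7)/393008 - 89*log(y**2 + 9)/2500 + 9863*atan(y/3)/54375 + 1569/(275*y - 1100) + C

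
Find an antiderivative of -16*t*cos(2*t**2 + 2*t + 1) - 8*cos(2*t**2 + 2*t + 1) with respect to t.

-4*sin(2*t**2 + 2*t + 1) + C

Let u = 2*t**2 + 2*t + 1, so du = (4*t + 2) dt.
Rewriting, the integral becomes -4·∫ cos(u) du = -4·sin(u).
Substituting back, u = 2*t**2 + 2*t + 1.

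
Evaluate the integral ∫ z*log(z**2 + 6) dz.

z**2*log(z**2 + 6)/2 - z**2/2 + 3*log(z**2 + 6) + C

Let u = z**2 + 6, so du = (2*z) dz.
The integral becomes (1/2)·∫ log(u) du; integrate by parts with u′=log(u), dv′=du.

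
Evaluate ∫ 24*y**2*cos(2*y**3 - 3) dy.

Let u = 2*y**3 - 3, so du = (6*y**2) dy.
Rewriting, the integral becomes 4·∫ cos(u) du = 4·sin(u).
Substituting back, u = 2*y**3 - 3.

4*sin(2*y**3 - 3) + C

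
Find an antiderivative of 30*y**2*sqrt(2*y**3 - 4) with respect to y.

Let u = 2*y**3 - 4, so du = (6*y**2) dy.
Rewriting, the integral becomes 5·∫ √u du = 5·(2/3)u^(3/2).
Substituting back, u = 2*y**3 - 4.

10*(2*y**3 - 4)**(3/2)/3 + C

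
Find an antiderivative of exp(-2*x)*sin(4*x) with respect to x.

Let I denote the integral. Integrate by parts with u = sin(4*x), dv = exp(-2*x) dx, so v = -exp(-2*x)/2: I = -exp(-2*x)*sin(4*x)/2 + 2·∫ exp(-2*x)*cos(4*x) dx.
Apply parts again with u = cos(4*x), dv = exp(-2*x) dx: ∫ exp(-2*x)*cos(4*x) dx = -exp(-2*x)*cos(4*x)/2 − 2·I. Substituting back brings back I: I = -exp(-2*x)*sin(4*x)/2 - exp(-2*x)*cos(4*x) − 4·I.
Solving for I: (1 + 4)·I equals the remaining terms, so I = (1/5)·(-exp(-2*x)*sin(4*x)/2 - exp(-2*x)*cos(4*x)).

-exp(-2*x)*sin(4*x)/10 - exp(-2*x)*cos(4*x)/5 + C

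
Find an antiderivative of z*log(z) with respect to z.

z**2*log(z)/2 - z**2/4 + C

Use integration by parts with u = log(z), dv = z dz.
Then du = 1/z dz and v = z**2/2.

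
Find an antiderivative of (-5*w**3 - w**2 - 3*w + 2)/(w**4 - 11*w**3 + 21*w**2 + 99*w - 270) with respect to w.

-1132*log(w - 6)/27 + 663*log(w - 5)/16 - 151*log(w - 3)/36 - 137*log(w + 3)/432 + C

Factor the denominator: (w - 6)*(w - 5)*(w - 3)*(w + 3).
Partial-fraction decomposition: -137/(432*(w + 3)) - 151/(36*(w - 3)) + 663/(16*(w - 5)) - 1132/(27*(w - 6)).
Integrate each term: A/(w−a) contributes A·log|w−a|.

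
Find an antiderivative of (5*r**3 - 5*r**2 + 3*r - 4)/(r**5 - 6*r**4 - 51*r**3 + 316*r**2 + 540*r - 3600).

Factor the denominator: (r - 6)*(r - 5)**2*(r + 4)*(r + 6).
Partial-fraction decomposition: -641/(1452*(r + 6)) + 104/(405*(r + 4)) - 72841/(9801*(r - 5)) - 511/(99*(r - 5)**2) + 457/(60*(r - 6)).
Integrate each term; A/(r−a) gives A·log|r−a|; A/(r−a)² gives −A/(r−a).

457*log(r - 6)/60 - 72841*log(r - 5)/9801 + 104*log(r + 4)/405 - 641*log(r + 6)/1452 + 511/(99*r - 495) + C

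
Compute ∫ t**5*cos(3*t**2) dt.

t**4*sin(3*t**2)/6 + t**2*cos(3*t**2)/9 - sin(3*t**2)/27 + C

Let u = t², du = 2t dt; rewrite as (1/2)∫ u^2·cos(3u) du.
Now integrate by parts 2 times.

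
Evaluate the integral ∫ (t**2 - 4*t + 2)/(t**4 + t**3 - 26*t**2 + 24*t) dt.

log(t)/12 + log(t - 4)/60 + log(t - 1)/21 - 31*log(t + 6)/210 + C

Factor the denominator: t*(t - 4)*(t - 1)*(t + 6).
Partial-fraction decomposition: -31/(210*(t + 6)) + 1/(21*(t - 1)) + 1/(60*(t - 4)) + 1/(12*t).
Integrate each term: A/(t−a) contributes A·log|t−a|.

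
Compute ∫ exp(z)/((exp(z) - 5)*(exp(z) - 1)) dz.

log(exp(z) - 5)/4 - log(exp(z) - 1)/4 + C

Let u = e^z, du = e^z dz.
The integral becomes ∫ du/((u-5)(u-1)); decompose into partial fractions.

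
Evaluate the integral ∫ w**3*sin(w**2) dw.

Let u = w², du = 2w dw; rewrite as (1/2)∫ u^1·sin(1u) du.
Now integrate by parts 1 time.

-w**2*cos(w**2)/2 + sin(w**2)/2 + C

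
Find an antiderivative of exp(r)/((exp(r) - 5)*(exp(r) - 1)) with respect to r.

log(exp(r) - 5)/4 - log(exp(r) - 1)/4 + C

Let u = e^r, du = e^r dr.
The integral becomes ∫ du/((u-1)(u-5)); decompose into partial fractions.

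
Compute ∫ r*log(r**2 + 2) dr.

Let u = r**2 + 2, so du = (2*r) dr.
The integral becomes (1/2)·∫ log(u) du; integrate by parts with u′=log(u), dv′=du.

r**2*log(r**2 + 2)/2 - r**2/2 + log(r**2 + 2) + C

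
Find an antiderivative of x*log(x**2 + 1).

x**2*log(x**2 + 1)/2 - x**2/2 + log(x**2 + 1)/2 + C

Let u = x**2 + 1, so du = (2*x) dx.
The integral becomes (1/2)·∫ log(u) du; integrate by parts with u′=log(u), dv′=du.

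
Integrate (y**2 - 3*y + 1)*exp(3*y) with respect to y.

Use integration by parts with u = y**2 - 3*y + 1, dv = exp(3*y) dy, so v = exp(3*y)/3.
Apply parts 2 times (tabular method): alternate signs, differentiate u down to 0, integrate dv up.

(9*y**2 - 33*y + 20)*exp(3*y)/27 + C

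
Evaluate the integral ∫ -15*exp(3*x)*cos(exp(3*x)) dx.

-5*sin(exp(3*x)) + C

Let u = exp(3*x), so du = (3*exp(3*x)) dx.
Rewriting, the integral becomes -5·∫ cos(u) du = -5·sin(u).
Substituting back, u = exp(3*x).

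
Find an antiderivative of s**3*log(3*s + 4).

Use integration by parts with u = log(3*s + 4), dv = s**3 ds.
Then du = 3/(3*s + 4) ds and v = s**4/4.

s**4*log(3*s + 4)/4 - s**4/16 + s**3/9 - 2*s**2/9 + 16*s/27 - 64*log(3*s + 4)/81 + C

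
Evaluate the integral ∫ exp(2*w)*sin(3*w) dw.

2*exp(2*w)*sin(3*w)/13 - 3*exp(2*w)*cos(3*w)/13 + C

Let I denote the integral. Integrate by parts with u = sin(3*w), dv = exp(2*w) dw, so v = exp(2*w)/2: I = exp(2*w)*sin(3*w)/2 − (3/2)·∫ exp(2*w)*cos(3*w) dw.
Apply parts again with u = cos(3*w), dv = exp(2*w) dw: ∫ exp(2*w)*cos(3*w) dw = exp(2*w)*cos(3*w)/2 + (3/2)·I. Substituting back brings back I: I = exp(2*w)*sin(3*w)/2 - 3*exp(2*w)*cos(3*w)/4 − (9/4)·I.
Solving for I: (1 + 9/4)·I equals the remaining terms, so I = (4/13)·(exp(2*w)*sin(3*w)/2 - 3*exp(2*w)*cos(3*w)/4).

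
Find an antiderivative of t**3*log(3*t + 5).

Use integration by parts with u = log(3*t + 5), dv = t**3 dt.
Then du = 3/(3*t + 5) dt and v = t**4/4.

t**4*log(3*t + 5)/4 - t**4/16 + 5*t**3/36 - 25*t**2/72 + 125*t/108 - 625*log(3*t + 5)/324 + C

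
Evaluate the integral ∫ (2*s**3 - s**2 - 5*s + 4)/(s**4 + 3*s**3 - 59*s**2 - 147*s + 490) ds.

Factor the denominator: (s - 7)*(s - 2)*(s + 5)*(s + 7).
Partial-fraction decomposition: 58/(21*(s + 7)) - 41/(28*(s + 5)) - 2/(105*(s - 2)) + 101/(140*(s - 7)).
Integrate each term: A/(s−a) contributes A·log|s−a|.

101*log(s - 7)/140 - 2*log(s - 2)/105 - 41*log(s + 5)/28 + 58*log(s + 7)/21 + C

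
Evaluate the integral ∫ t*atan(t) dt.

Use integration by parts with u = arctan(t), dv = t dt.
Then du = 1/(t**2 + 1) dt.

t**2*atan(t)/2 - t/2 + atan(t)/2 + C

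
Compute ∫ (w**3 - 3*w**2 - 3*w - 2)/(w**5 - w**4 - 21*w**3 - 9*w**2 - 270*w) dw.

Factor the denominator: w*(w - 6)*(w + 5)*(w**2 + 9).
Partial-fraction decomposition: (17*w + 87)/(270*(w**2 + 9)) - 1/(10*(w + 5)) + 4/(135*(w - 6)) + 1/(135*w).
Integrate each term; A/(w−a) gives A·log|w−a|; the (Bw+D)/(w²+p²) term gives a log and an atan.

log(w)/135 + 4*log(w - 6)/135 - log(w + 5)/10 + 17*log(w**2 + 9)/540 + 29*atan(w/3)/270 + C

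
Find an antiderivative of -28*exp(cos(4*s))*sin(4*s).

Let u = cos(4*s), so du = (-4*sin(4*s)) ds.
Rewriting, the integral becomes 7·∫ e^u du = 7·e^u.
Substituting back, u = cos(4*s).

7*exp(cos(4*s)) + C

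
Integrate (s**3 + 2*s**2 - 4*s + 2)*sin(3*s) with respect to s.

Use integration by parts with u = s**3 + 2*s**2 - 4*s + 2, dv = sin(3*s) ds, so v = -cos(3*s)/3.
Apply parts 3 times (tabular method): alternate signs, differentiate u down to 0, integrate dv up.

-s**3*cos(3*s)/3 + s**2*sin(3*s)/3 - 2*s**2*cos(3*s)/3 + 4*s*sin(3*s)/9 + 14*s*cos(3*s)/9 - 14*sin(3*s)/27 - 14*cos(3*s)/27 + C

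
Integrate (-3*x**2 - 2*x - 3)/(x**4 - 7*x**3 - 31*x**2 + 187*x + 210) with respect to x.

Factor the denominator: (x - 7)*(x - 6)*(x + 1)*(x + 5).
Partial-fraction decomposition: 17/(132*(x + 5)) - 1/(56*(x + 1)) + 123/(77*(x - 6)) - 41/(24*(x - 7)).
Integrate each term: A/(x−a) contributes A·log|x−a|.

-41*log(x - 7)/24 + 123*log(x - 6)/77 - log(x + 1)/56 + 17*log(x + 5)/132 + C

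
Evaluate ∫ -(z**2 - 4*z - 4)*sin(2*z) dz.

z**2*cos(2*z)/2 - z*sin(2*z)/2 - 2*z*cos(2*z) + sin(2*z) - 9*cos(2*z)/4 + C

Use integration by parts with u = z**2 - 4*z - 4, dv = -sin(2*z) dz, so v = cos(2*z)/2.
Apply parts 2 times (tabular method): alternate signs, differentiate u down to 0, integrate dv up.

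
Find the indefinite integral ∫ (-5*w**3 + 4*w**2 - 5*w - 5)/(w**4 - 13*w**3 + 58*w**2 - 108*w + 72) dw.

Factor the denominator: (w - 6)*(w - 3)*(w - 2)**2.
Partial-fraction decomposition: -391/(16*(w - 2)) - 39/(4*(w - 2)**2) + 119/(3*(w - 3)) - 971/(48*(w - 6)).
Integrate each term; A/(w−a) gives A·log|w−a|; A/(w−a)² gives −A/(w−a).

-971*log(w - 6)/48 + 119*log(w - 3)/3 - 391*log(w - 2)/16 + 39/(4*w - 8) + C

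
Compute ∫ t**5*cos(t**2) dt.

Let u = t², du = 2t dt; rewrite as (1/2)∫ u^2·cos(1u) du.
Now integrate by parts 2 times.

t**4*sin(t**2)/2 + t**2*cos(t**2) - sin(t**2) + C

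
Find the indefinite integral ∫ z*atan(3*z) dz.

z**2*atan(3*z)/2 - z/6 + atan(3*z)/18 + C

Use integration by parts with u = arctan(3*z), dv = z dz.
Then du = 3/(9*z**2 + 1) dz.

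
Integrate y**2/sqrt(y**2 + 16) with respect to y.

y*sqrt(y**2 + 16)/2 - 8*log(y + sqrt(y**2 + 16)) + C

Substitute y = 4·tan(θ), so dy = 4·sec(θ)^2 dθ and the radical becomes sqrt(y**2 + 16) = 4·sec(θ) by the Pythagorean identity.
Integrate the resulting trig expression in θ, then back-substitute tan(θ) = y/4, sec(θ) = sqrt(y**2 + 16)/4 (absorbing any constant into C).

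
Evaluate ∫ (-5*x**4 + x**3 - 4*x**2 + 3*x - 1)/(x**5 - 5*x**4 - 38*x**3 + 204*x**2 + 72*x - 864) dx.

Factor the denominator: (x - 6)*(x - 4)*(x - 3)*(x + 2)*(x + 6).
Partial-fraction decomposition: -6859/(4320*(x + 6)) + 37/(320*(x + 2)) - 406/(135*(x - 3)) + 423/(40*(x - 4)) - 6391/(576*(x - 6)).
Integrate each term: A/(x−a) contributes A·log|x−a|.

-6391*log(x - 6)/576 + 423*log(x - 4)/40 - 406*log(x - 3)/135 + 37*log(x + 2)/320 - 6859*log(x + 6)/4320 + C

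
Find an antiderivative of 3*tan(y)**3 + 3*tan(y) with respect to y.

Let u = tan(y), so du = (tan(y)**2 + 1) dy.
Rewriting, the integral becomes 3·∫ u^1 du = 3·u^2/2.
Substituting back, u = tan(y).

3*tan(y)**2/2 + C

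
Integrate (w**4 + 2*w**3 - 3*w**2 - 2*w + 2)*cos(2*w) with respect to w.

w**4*sin(2*w)/2 + w**3*sin(2*w) + w**3*cos(2*w) - 3*w**2*sin(2*w) + 3*w**2*cos(2*w)/2 - 5*w*sin(2*w)/2 - 3*w*cos(2*w) + 5*sin(2*w)/2 - 5*cos(2*w)/4 + C

Use integration by parts with u = w**4 + 2*w**3 - 3*w**2 - 2*w + 2, dv = cos(2*w) dw, so v = sin(2*w)/2.
Apply parts 4 times (tabular method): alternate signs, differentiate u down to 0, integrate dv up.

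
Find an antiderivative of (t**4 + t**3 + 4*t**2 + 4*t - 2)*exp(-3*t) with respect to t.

Use integration by parts with u = t**4 + t**3 + 4*t**2 + 4*t - 2, dv = exp(-3*t) dt, so v = -exp(-3*t)/3.
Apply parts 4 times (tabular method): alternate signs, differentiate u down to 0, integrate dv up.

(-27*t**4 - 63*t**3 - 171*t**2 - 222*t - 20)*exp(-3*t)/81 + C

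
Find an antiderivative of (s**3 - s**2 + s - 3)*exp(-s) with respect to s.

Use integration by parts with u = s**3 - s**2 + s - 3, dv = exp(-s) ds, so v = -exp(-s).
Apply parts 3 times (tabular method): alternate signs, differentiate u down to 0, integrate dv up.

(-s**3 - 2*s**2 - 5*s - 2)*exp(-s) + C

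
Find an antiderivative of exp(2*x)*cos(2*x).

exp(2*x)*sin(2*x)/4 + exp(2*x)*cos(2*x)/4 + C

Let I denote the integral. Integrate by parts with u = cos(2*x), dv = exp(2*x) dx, so v = exp(2*x)/2: I = exp(2*x)*cos(2*x)/2 + ∫ exp(2*x)*sin(2*x) dx.
Apply parts again with u = sin(2*x), dv = exp(2*x) dx: ∫ exp(2*x)*sin(2*x) dx = exp(2*x)*sin(2*x)/2 − I. Substituting back brings back I: I = exp(2*x)*sin(2*x)/2 + exp(2*x)*cos(2*x)/2 − I.
Solving for I: (1 + 1)·I equals the remaining terms, so I = (1/2)·(exp(2*x)*sin(2*x)/2 + exp(2*x)*cos(2*x)/2).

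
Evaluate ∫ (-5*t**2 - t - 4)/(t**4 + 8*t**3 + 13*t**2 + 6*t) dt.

-2*log(t)/3 - 13*log(t + 1)/25 + 89*log(t + 6)/75 - 8/(5*t + 5) + C

Factor the denominator: t*(t + 1)**2*(t + 6).
Partial-fraction decomposition: 89/(75*(t + 6)) - 13/(25*(t + 1)) + 8/(5*(t + 1)**2) - 2/(3*t).
Integrate each term; A/(t−a) gives A·log|t−a|; A/(t−a)² gives −A/(t−a).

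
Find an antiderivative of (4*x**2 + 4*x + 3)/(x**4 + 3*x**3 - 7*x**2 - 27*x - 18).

17*log(x - 3)/40 - 3*log(x + 1)/8 + 11*log(x + 2)/5 - 9*log(x + 3)/4 + C

Factor the denominator: (x - 3)*(x + 1)*(x + 2)*(x + 3).
Partial-fraction decomposition: -9/(4*(x + 3)) + 11/(5*(x + 2)) - 3/(8*(x + 1)) + 17/(40*(x - 3)).
Integrate each term: A/(x−a) contributes A·log|x−a|.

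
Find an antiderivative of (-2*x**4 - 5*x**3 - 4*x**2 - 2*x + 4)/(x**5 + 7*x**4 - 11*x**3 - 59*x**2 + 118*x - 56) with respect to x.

Factor the denominator: (x - 2)*(x - 1)**2*(x + 4)*(x + 7).
Partial-fraction decomposition: -3265/(1728*(x + 7)) + 122/(225*(x + 4)) + 1563/(1600*(x - 1)) + 9/(40*(x - 1)**2) - 44/(27*(x - 2)).
Integrate each term; A/(x−a) gives A·log|x−a|; A/(x−a)² gives −A/(x−a).

-44*log(x - 2)/27 + 1563*log(x - 1)/1600 + 122*log(x + 4)/225 - 3265*log(x + 7)/1728 - 9/(40*x - 40) + C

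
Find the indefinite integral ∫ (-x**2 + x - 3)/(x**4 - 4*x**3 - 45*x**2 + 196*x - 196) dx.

-9*log(x - 7)/70 + 31*log(x - 2)/405 + 59*log(x + 7)/1134 - 1/(9*x - 18) + C

Factor the denominator: (x - 7)*(x - 2)**2*(x + 7).
Partial-fraction decomposition: 59/(1134*(x + 7)) + 31/(405*(x - 2)) + 1/(9*(x - 2)**2) - 9/(70*(x - 7)).
Integrate each term; A/(x−a) gives A·log|x−a|; A/(x−a)² gives −A/(x−a).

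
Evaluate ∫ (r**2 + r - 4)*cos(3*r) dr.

Use integration by parts with u = r**2 + r - 4, dv = cos(3*r) dr, so v = sin(3*r)/3.
Apply parts 2 times (tabular method): alternate signs, differentiate u down to 0, integrate dv up.

r**2*sin(3*r)/3 + r*sin(3*r)/3 + 2*r*cos(3*r)/9 - 38*sin(3*r)/27 + cos(3*r)/9 + C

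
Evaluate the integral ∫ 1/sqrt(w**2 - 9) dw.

Substitute w = 3·sec(θ), so dw = 3·sec(θ)*tan(θ) dθ and the radical becomes sqrt(w**2 - 9) = 3·tan(θ) by the Pythagorean identity.
Integrate the resulting trig expression in θ, then back-substitute sec(θ) = w/3, tan(θ) = sqrt(w**2 - 9)/3 (absorbing any constant into C).

log(w + sqrt(w**2 - 9)) + C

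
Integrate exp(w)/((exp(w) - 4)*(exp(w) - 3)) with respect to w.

Let u = e^w, du = e^w dw.
The integral becomes ∫ du/((u-4)(u-3)); decompose into partial fractions.

log(exp(w) - 4) - log(exp(w) - 3) + C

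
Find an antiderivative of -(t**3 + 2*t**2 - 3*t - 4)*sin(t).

t**3*cos(t) - 3*t**2*sin(t) + 2*t**2*cos(t) - 4*t*sin(t) - 9*t*cos(t) + 9*sin(t) - 8*cos(t) + C

Use integration by parts with u = t**3 + 2*t**2 - 3*t - 4, dv = -sin(t) dt, so v = cos(t).
Apply parts 3 times (tabular method): alternate signs, differentiate u down to 0, integrate dv up.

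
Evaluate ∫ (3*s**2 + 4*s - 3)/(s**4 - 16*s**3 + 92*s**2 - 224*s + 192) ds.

129*log(s - 6)/16 - 7*log(s - 4) - 17*log(s - 2)/16 + 61/(4*s - 16) + C

Factor the denominator: (s - 6)*(s - 4)**2*(s - 2).
Partial-fraction decomposition: -17/(16*(s - 2)) - 7/(s - 4) - 61/(4*(s - 4)**2) + 129/(16*(s - 6)).
Integrate each term; A/(s−a) gives A·log|s−a|; A/(s−a)² gives −A/(s−a).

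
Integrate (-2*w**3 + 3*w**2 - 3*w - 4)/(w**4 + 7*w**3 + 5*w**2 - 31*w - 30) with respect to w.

-2*log(w - 2)/15 - log(w + 1)/6 + 43*log(w + 3)/10 - 6*log(w + 5) + C

Factor the denominator: (w - 2)*(w + 1)*(w + 3)*(w + 5).
Partial-fraction decomposition: -6/(w + 5) + 43/(10*(w + 3)) - 1/(6*(w + 1)) - 2/(15*(w - 2)).
Integrate each term: A/(w−a) contributes A·log|w−a|.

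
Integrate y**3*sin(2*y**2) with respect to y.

-y**2*cos(2*y**2)/4 + sin(2*y**2)/8 + C

Let u = y², du = 2y dy; rewrite as (1/2)∫ u^1·sin(2u) du.
Now integrate by parts 1 time.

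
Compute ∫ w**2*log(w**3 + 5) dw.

w**3*log(w**3 + 5)/3 - w**3/3 + 5*log(w**3 + 5)/3 + C

Let u = w**3 + 5, so du = (3*w**2) dw.
The integral becomes (1/3)·∫ log(u) du; integrate by parts with u′=log(u), dv′=du.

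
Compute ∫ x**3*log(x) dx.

x**4*log(x)/4 - x**4/16 + C

Use integration by parts with u = log(x), dv = x**3 dx.
Then du = 1/x dx and v = x**4/4.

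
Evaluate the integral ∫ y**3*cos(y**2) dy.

y**2*sin(y**2)/2 + cos(y**2)/2 + C

Let u = y², du = 2y dy; rewrite as (1/2)∫ u^1·cos(1u) du.
Now integrate by parts 1 time.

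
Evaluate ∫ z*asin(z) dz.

z**2*asin(z)/2 + z*sqrt(-z**2 + 1)/4 - asin(z)/4 + C

Use integration by parts with u = arcsin(z), dv = z dz.
Then du = 1/sqrt(-z**2 + 1) dz.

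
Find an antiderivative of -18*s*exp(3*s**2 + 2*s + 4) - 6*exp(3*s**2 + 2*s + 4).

-3*exp(3*s**2 + 2*s + 4) + C

Let u = 3*s**2 + 2*s + 4, so du = (6*s + 2) ds.
Rewriting, the integral becomes -3·∫ e^u du = -3·e^u.
Substituting back, u = 3*s**2 + 2*s + 4.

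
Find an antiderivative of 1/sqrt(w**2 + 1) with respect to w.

log(w + sqrt(w**2 + 1)) + C

Substitute w = tan(θ), so dw = sec(θ)^2 dθ and the radical becomes sqrt(w**2 + 1) = sec(θ) by the Pythagorean identity.
Integrate the resulting trig expression in θ, then back-substitute tan(θ) = w, sec(θ) = sqrt(w**2 + 1) (absorbing any constant into C).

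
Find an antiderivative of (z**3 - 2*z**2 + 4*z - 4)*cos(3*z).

z**3*sin(3*z)/3 - 2*z**2*sin(3*z)/3 + z**2*cos(3*z)/3 + 10*z*sin(3*z)/9 - 4*z*cos(3*z)/9 - 32*sin(3*z)/27 + 10*cos(3*z)/27 + C

Use integration by parts with u = z**3 - 2*z**2 + 4*z - 4, dv = cos(3*z) dz, so v = sin(3*z)/3.
Apply parts 3 times (tabular method): alternate signs, differentiate u down to 0, integrate dv up.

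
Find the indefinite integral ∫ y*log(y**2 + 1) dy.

y**2*log(y**2 + 1)/2 - y**2/2 + log(y**2 + 1)/2 + C

Let u = y**2 + 1, so du = (2*y) dy.
The integral becomes (1/2)·∫ log(u) du; integrate by parts with u′=log(u), dv′=du.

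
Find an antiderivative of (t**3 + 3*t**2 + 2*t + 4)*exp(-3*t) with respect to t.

(-9*t**3 - 36*t**2 - 42*t - 50)*exp(-3*t)/27 + C

Use integration by parts with u = t**3 + 3*t**2 + 2*t + 4, dv = exp(-3*t) dt, so v = -exp(-3*t)/3.
Apply parts 3 times (tabular method): alternate signs, differentiate u down to 0, integrate dv up.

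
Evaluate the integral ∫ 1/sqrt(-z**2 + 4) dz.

Substitute z = 2·sin(θ), so dz = 2·cos(θ) dθ and the radical becomes sqrt(-z**2 + 4) = 2·cos(θ) by the Pythagorean identity.
Integrate the resulting trig expression in θ, then back-substitute θ = asin(z/2), sin(θ) = z/2, cos(θ) = sqrt(-z**2 + 4)/2 (absorbing any constant into C).

asin(z/2) + C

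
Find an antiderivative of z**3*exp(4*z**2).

(4*z**2 - 1)*exp(4*z**2)/32 + C

Let u = z², du = 2z dz; rewrite as (1/2)∫ u^1·exp(4u) du.
Now integrate by parts 1 time.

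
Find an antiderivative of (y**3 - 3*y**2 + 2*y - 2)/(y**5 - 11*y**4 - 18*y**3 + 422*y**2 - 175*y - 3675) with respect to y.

-527*log(y - 7)/3600 + 29*log(y - 5)/160 + 31*log(y + 3)/800 - 53*log(y + 5)/720 - 13/(15*y - 105) + C

Factor the denominator: (y - 7)**2*(y - 5)*(y + 3)*(y + 5).
Partial-fraction decomposition: -53/(720*(y + 5)) + 31/(800*(y + 3)) + 29/(160*(y - 5)) - 527/(3600*(y - 7)) + 13/(15*(y - 7)**2).
Integrate each term; A/(y−a) gives A·log|y−a|; A/(y−a)² gives −A/(y−a).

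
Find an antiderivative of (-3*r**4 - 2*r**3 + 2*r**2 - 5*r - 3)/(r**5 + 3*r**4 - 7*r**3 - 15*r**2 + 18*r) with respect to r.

-log(r)/6 - 69*log(r - 2)/50 + 11*log(r - 1)/16 - 2569*log(r + 3)/1200 - 53/(20*r + 60) + C

Factor the denominator: r*(r - 2)*(r - 1)*(r + 3)**2.
Partial-fraction decomposition: -2569/(1200*(r + 3)) + 53/(20*(r + 3)**2) + 11/(16*(r - 1)) - 69/(50*(r - 2)) - 1/(6*r).
Integrate each term; A/(r−a) gives A·log|r−a|; A/(r−a)² gives −A/(r−a).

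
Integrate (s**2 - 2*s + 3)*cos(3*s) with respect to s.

Use integration by parts with u = s**2 - 2*s + 3, dv = cos(3*s) ds, so v = sin(3*s)/3.
Apply parts 2 times (tabular method): alternate signs, differentiate u down to 0, integrate dv up.

s**2*sin(3*s)/3 - 2*s*sin(3*s)/3 + 2*s*cos(3*s)/9 + 25*sin(3*s)/27 - 2*cos(3*s)/9 + C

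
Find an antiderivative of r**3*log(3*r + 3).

r**4*log(3*r + 3)/4 - r**4/16 + r**3/12 - r**2/8 + r/4 - log(r + 1)/4 + C

Use integration by parts with u = log(3*r + 3), dv = r**3 dr.
Then du = 3/(3*r + 3) dr and v = r**4/4.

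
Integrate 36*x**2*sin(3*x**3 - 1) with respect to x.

Let u = 3*x**3 - 1, so du = (9*x**2) dx.
Rewriting, the integral becomes 4·∫ sin(u) du = 4·-cos(u).
Substituting back, u = 3*x**3 - 1.

-4*cos(3*x**3 - 1) + C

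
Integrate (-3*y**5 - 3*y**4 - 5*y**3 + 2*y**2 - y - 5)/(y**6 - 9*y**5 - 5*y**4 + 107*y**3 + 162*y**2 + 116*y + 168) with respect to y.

Factor the denominator: (y - 7)*(y - 6)*(y + 2)**2*(y**2 + 1).
Partial-fraction decomposition: (57*y - 65)/(1850*(y**2 + 1)) - 13997/(43200*(y + 2)) + 31/(120*(y + 2)**2) + 28235/(2368*(y - 6)) - 19751/(1350*(y - 7)).
Integrate each term; A/(y−a) gives A·log|y−a|; the (By+D)/(y²+p²) term gives a log and an atan.

-19751*log(y - 7)/1350 + 28235*log(y - 6)/2368 - 13997*log(y + 2)/43200 + 57*log(y**2 + 1)/3700 - 13*atan(y)/370 - 31/(120*y + 240) + C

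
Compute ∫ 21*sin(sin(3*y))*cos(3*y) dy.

-7*cos(sin(3*y)) + C

Let u = sin(3*y), so du = (3*cos(3*y)) dy.
Rewriting, the integral becomes 7·∫ sin(u) du = 7·-cos(u).
Substituting back, u = sin(3*y).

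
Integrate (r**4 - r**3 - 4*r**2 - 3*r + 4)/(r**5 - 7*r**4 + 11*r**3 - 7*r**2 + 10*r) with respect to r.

Factor the denominator: r*(r - 5)*(r - 2)*(r**2 + 1).
Partial-fraction decomposition: -(19*r - 9)/(26*(r**2 + 1)) + 1/(3*(r - 2)) + 389/(390*(r - 5)) + 2/(5*r).
Integrate each term; A/(r−a) gives A·log|r−a|; the (Br+D)/(r²+p²) term gives a log and an atan.

2*log(r)/5 + 389*log(r - 5)/390 + log(r - 2)/3 - 19*log(r**2 + 1)/52 + 9*atan(r)/26 + C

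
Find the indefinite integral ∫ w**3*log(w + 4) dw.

Use integration by parts with u = log(w + 4), dv = w**3 dw.
Then du = 1/(w + 4) dw and v = w**4/4.

w**4*log(w + 4)/4 - w**4/16 + w**3/3 - 2*w**2 + 16*w - 64*log(w + 4) + C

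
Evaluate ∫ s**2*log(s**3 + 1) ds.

Let u = s**3 + 1, so du = (3*s**2) ds.
The integral becomes (1/3)·∫ log(u) du; integrate by parts with u′=log(u), dv′=du.

s**3*log(s**3 + 1)/3 - s**3/3 + log(s**3 + 1)/3 + C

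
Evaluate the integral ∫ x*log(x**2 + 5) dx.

x**2*log(x**2 + 5)/2 - x**2/2 + 5*log(x**2 + 5)/2 + C

Let u = x**2 + 5, so du = (2*x) dx.
The integral becomes (1/2)·∫ log(u) du; integrate by parts with u′=log(u), dv′=du.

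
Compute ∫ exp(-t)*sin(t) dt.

-exp(-t)*sin(t)/2 - exp(-t)*cos(t)/2 + C

Let I denote the integral. Integrate by parts with u = sin(t), dv = exp(-t) dt, so v = -exp(-t): I = -exp(-t)*sin(t) + ∫ exp(-t)*cos(t) dt.
Apply parts again with u = cos(t), dv = exp(-t) dt: ∫ exp(-t)*cos(t) dt = -exp(-t)*cos(t) − I. Substituting back brings back I: I = -exp(-t)*sin(t) - exp(-t)*cos(t) − I.
Solving for I: (1 + 1)·I equals the remaining terms, so I = (1/2)·(-exp(-t)*sin(t) - exp(-t)*cos(t)).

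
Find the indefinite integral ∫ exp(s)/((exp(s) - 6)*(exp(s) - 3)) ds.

Let u = e^s, du = e^s ds.
The integral becomes ∫ du/((u-6)(u-3)); decompose into partial fractions.

log(exp(s) - 6)/3 - log(exp(s) - 3)/3 + C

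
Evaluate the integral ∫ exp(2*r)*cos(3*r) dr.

Let I denote the integral. Integrate by parts with u = cos(3*r), dv = exp(2*r) dr, so v = exp(2*r)/2: I = exp(2*r)*cos(3*r)/2 + (3/2)·∫ exp(2*r)*sin(3*r) dr.
Apply parts again with u = sin(3*r), dv = exp(2*r) dr: ∫ exp(2*r)*sin(3*r) dr = exp(2*r)*sin(3*r)/2 − (3/2)·I. Substituting back brings back I: I = 3*exp(2*r)*sin(3*r)/4 + exp(2*r)*cos(3*r)/2 − (9/4)·I.
Solving for I: (1 + 9/4)·I equals the remaining terms, so I = (4/13)·(3*exp(2*r)*sin(3*r)/4 + exp(2*r)*cos(3*r)/2).

3*exp(2*r)*sin(3*r)/13 + 2*exp(2*r)*cos(3*r)/13 + C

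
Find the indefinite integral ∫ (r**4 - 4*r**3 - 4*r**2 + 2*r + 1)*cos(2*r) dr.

r**4*sin(2*r)/2 - 2*r**3*sin(2*r) + r**3*cos(2*r) - 7*r**2*sin(2*r)/2 - 3*r**2*cos(2*r) + 4*r*sin(2*r) - 7*r*cos(2*r)/2 + 9*sin(2*r)/4 + 2*cos(2*r) + C

Use integration by parts with u = r**4 - 4*r**3 - 4*r**2 + 2*r + 1, dv = cos(2*r) dr, so v = sin(2*r)/2.
Apply parts 4 times (tabular method): alternate signs, differentiate u down to 0, integrate dv up.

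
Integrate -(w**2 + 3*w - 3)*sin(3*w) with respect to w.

w**2*cos(3*w)/3 - 2*w*sin(3*w)/9 + w*cos(3*w) - sin(3*w)/3 - 29*cos(3*w)/27 + C

Use integration by parts with u = w**2 + 3*w - 3, dv = -sin(3*w) dw, so v = cos(3*w)/3.
Apply parts 2 times (tabular method): alternate signs, differentiate u down to 0, integrate dv up.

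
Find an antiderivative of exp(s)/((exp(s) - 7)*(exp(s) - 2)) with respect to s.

Let u = e^s, du = e^s ds.
The integral becomes ∫ du/((u-2)(u-7)); decompose into partial fractions.

log(exp(s) - 7)/5 - log(exp(s) - 2)/5 + C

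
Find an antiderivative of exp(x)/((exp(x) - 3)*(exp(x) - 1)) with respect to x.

log(exp(x) - 3)/2 - log(exp(x) - 1)/2 + C

Let u = e^x, du = e^x dx.
The integral becomes ∫ du/((u-1)(u-3)); decompose into partial fractions.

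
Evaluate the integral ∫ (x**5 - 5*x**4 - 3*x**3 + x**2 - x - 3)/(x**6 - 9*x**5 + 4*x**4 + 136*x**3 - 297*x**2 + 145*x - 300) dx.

Factor the denominator: (x - 5)**2*(x - 3)*(x + 4)*(x**2 + 1).
Partial-fraction decomposition: 3*(8*x + 53)/(5746*(x**2 + 1)) + 2095/(9639*(x + 4)) - 6/(7*(x - 3)) + 22390/(13689*(x - 5)) - 179/(234*(x - 5)**2).
Integrate each term; A/(x−a) gives A·log|x−a|; the (Bx+D)/(x²+p²) term gives a log and an atan.

22390*log(x - 5)/13689 - 6*log(x - 3)/7 + 2095*log(x + 4)/9639 + 6*log(x**2 + 1)/2873 + 159*atan(x)/5746 + 179/(234*x - 1170) + C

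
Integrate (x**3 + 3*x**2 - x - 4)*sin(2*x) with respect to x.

-x**3*cos(2*x)/2 + 3*x**2*sin(2*x)/4 - 3*x**2*cos(2*x)/2 + 3*x*sin(2*x)/2 + 5*x*cos(2*x)/4 - 5*sin(2*x)/8 + 11*cos(2*x)/4 + C

Use integration by parts with u = x**3 + 3*x**2 - x - 4, dv = sin(2*x) dx, so v = -cos(2*x)/2.
Apply parts 3 times (tabular method): alternate signs, differentiate u down to 0, integrate dv up.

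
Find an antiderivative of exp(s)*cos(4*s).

Let I denote the integral. Integrate by parts with u = cos(4*s), dv = exp(s) ds, so v = exp(s): I = exp(s)*cos(4*s) + 4·∫ exp(s)*sin(4*s) ds.
Apply parts again with u = sin(4*s), dv = exp(s) ds: ∫ exp(s)*sin(4*s) ds = exp(s)*sin(4*s) − 4·I. Substituting back brings back I: I = 4*exp(s)*sin(4*s) + exp(s)*cos(4*s) − 16·I.
Solving for I: (1 + 16)·I equals the remaining terms, so I = (1/17)·(4*exp(s)*sin(4*s) + exp(s)*cos(4*s)).

4*exp(s)*sin(4*s)/17 + exp(s)*cos(4*s)/17 + C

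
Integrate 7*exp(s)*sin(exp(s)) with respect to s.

-7*cos(exp(s)) + C

Let u = exp(s), so du = (exp(s)) ds.
Rewriting, the integral becomes 7·∫ sin(u) du = 7·-cos(u).
Substituting back, u = exp(s).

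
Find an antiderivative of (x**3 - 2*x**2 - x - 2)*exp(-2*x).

Use integration by parts with u = x**3 - 2*x**2 - x - 2, dv = exp(-2*x) dx, so v = -exp(-2*x)/2.
Apply parts 3 times (tabular method): alternate signs, differentiate u down to 0, integrate dv up.

(-4*x**3 + 2*x**2 + 6*x + 11)*exp(-2*x)/8 + C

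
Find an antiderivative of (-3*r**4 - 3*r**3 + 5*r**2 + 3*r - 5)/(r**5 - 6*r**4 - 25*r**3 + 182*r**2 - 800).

-423*log(r - 5)/14 + 2999*log(r - 4)/108 + 5*log(r + 2)/252 - 31*log(r + 5)/54 - 97/(6*r - 24) + C

Factor the denominator: (r - 5)*(r - 4)**2*(r + 2)*(r + 5).
Partial-fraction decomposition: -31/(54*(r + 5)) + 5/(252*(r + 2)) + 2999/(108*(r - 4)) + 97/(6*(r - 4)**2) - 423/(14*(r - 5)).
Integrate each term; A/(r−a) gives A·log|r−a|; A/(r−a)² gives −A/(r−a).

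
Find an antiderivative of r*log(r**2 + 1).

Let u = r**2 + 1, so du = (2*r) dr.
The integral becomes (1/2)·∫ log(u) du; integrate by parts with u′=log(u), dv′=du.

r**2*log(r**2 + 1)/2 - r**2/2 + log(r**2 + 1)/2 + C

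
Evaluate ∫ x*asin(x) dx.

Use integration by parts with u = arcsin(x), dv = x dx.
Then du = 1/sqrt(-x**2 + 1) dx.

x**2*asin(x)/2 + x*sqrt(-x**2 + 1)/4 - asin(x)/4 + C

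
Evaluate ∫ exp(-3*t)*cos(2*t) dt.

Let I denote the integral. Integrate by parts with u = cos(2*t), dv = exp(-3*t) dt, so v = -exp(-3*t)/3: I = -exp(-3*t)*cos(2*t)/3 − (2/3)·∫ exp(-3*t)*sin(2*t) dt.
Apply parts again with u = sin(2*t), dv = exp(-3*t) dt: ∫ exp(-3*t)*sin(2*t) dt = -exp(-3*t)*sin(2*t)/3 + (2/3)·I. Substituting back brings back I: I = 2*exp(-3*t)*sin(2*t)/9 - exp(-3*t)*cos(2*t)/3 − (4/9)·I.
Solving for I: (1 + 4/9)·I equals the remaining terms, so I = (9/13)·(2*exp(-3*t)*sin(2*t)/9 - exp(-3*t)*cos(2*t)/3).

2*exp(-3*t)*sin(2*t)/13 - 3*exp(-3*t)*cos(2*t)/13 + C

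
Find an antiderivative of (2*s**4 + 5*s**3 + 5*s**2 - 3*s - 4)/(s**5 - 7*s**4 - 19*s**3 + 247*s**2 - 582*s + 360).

1981*log(s - 5)/88 - 448*log(s - 4)/15 + 329*log(s - 3)/36 - 5*log(s - 1)/168 + 853*log(s + 6)/3465 + C

Factor the denominator: (s - 5)*(s - 4)*(s - 3)*(s - 1)*(s + 6).
Partial-fraction decomposition: 853/(3465*(s + 6)) - 5/(168*(s - 1)) + 329/(36*(s - 3)) - 448/(15*(s - 4)) + 1981/(88*(s - 5)).
Integrate each term: A/(s−a) contributes A·log|s−a|.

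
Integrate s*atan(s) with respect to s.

Use integration by parts with u = arctan(s), dv = s ds.
Then du = 1/(s**2 + 1) ds.

s**2*atan(s)/2 - s/2 + atan(s)/2 + C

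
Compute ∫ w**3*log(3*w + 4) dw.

Use integration by parts with u = log(3*w + 4), dv = w**3 dw.
Then du = 3/(3*w + 4) dw and v = w**4/4.

w**4*log(3*w + 4)/4 - w**4/16 + w**3/9 - 2*w**2/9 + 16*w/27 - 64*log(3*w + 4)/81 + C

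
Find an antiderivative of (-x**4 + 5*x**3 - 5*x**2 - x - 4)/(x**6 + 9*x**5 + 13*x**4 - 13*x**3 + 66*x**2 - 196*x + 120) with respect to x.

Factor the denominator: (x - 1)**2*(x + 5)*(x + 6)*(x**2 + 4).
Partial-fraction decomposition: -21*(x - 34)/(2900*(x**2 + 4)) + 1277/(980*(x + 6)) - 229/(174*(x + 5)) + 149/(7350*(x - 1)) - 1/(35*(x - 1)**2).
Integrate each term; A/(x−a) gives A·log|x−a|; the (Bx+D)/(x²+p²) term gives a log and an atan.

149*log(x - 1)/7350 - 229*log(x + 5)/174 + 1277*log(x + 6)/980 - 21*log(x**2 + 4)/5800 + 357*atan(x/2)/2900 + 1/(35*x - 35) + C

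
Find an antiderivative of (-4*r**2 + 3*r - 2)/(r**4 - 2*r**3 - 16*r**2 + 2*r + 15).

-29*log(r - 5)/64 + 3*log(r - 1)/32 - 3*log(r + 1)/8 + 47*log(r + 3)/64 + C

Factor the denominator: (r - 5)*(r - 1)*(r + 1)*(r + 3).
Partial-fraction decomposition: 47/(64*(r + 3)) - 3/(8*(r + 1)) + 3/(32*(r - 1)) - 29/(64*(r - 5)).
Integrate each term: A/(r−a) contributes A·log|r−a|.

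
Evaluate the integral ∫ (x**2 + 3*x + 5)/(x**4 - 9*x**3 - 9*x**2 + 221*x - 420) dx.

25*log(x - 7)/48 - 11*log(x - 4)/9 + 23*log(x - 3)/32 - 5*log(x + 5)/288 + C

Factor the denominator: (x - 7)*(x - 4)*(x - 3)*(x + 5).
Partial-fraction decomposition: -5/(288*(x + 5)) + 23/(32*(x - 3)) - 11/(9*(x - 4)) + 25/(48*(x - 7)).
Integrate each term: A/(x−a) contributes A·log|x−a|.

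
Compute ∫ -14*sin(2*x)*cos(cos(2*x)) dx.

7*sin(cos(2*x)) + C

Let u = cos(2*x), so du = (-2*sin(2*x)) dx.
Rewriting, the integral becomes 7·∫ cos(u) du = 7·sin(u).
Substituting back, u = cos(2*x).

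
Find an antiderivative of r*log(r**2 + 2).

Let u = r**2 + 2, so du = (2*r) dr.
The integral becomes (1/2)·∫ log(u) du; integrate by parts with u′=log(u), dv′=du.

r**2*log(r**2 + 2)/2 - r**2/2 + log(r**2 + 2) + C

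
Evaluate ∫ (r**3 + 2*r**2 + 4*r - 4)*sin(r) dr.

Use integration by parts with u = r**3 + 2*r**2 + 4*r - 4, dv = sin(r) dr, so v = -cos(r).
Apply parts 3 times (tabular method): alternate signs, differentiate u down to 0, integrate dv up.

-r**3*cos(r) + 3*r**2*sin(r) - 2*r**2*cos(r) + 4*r*sin(r) + 2*r*cos(r) - 2*sin(r) + 8*cos(r) + C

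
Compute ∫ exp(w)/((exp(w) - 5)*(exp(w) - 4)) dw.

log(exp(w) - 5) - log(exp(w) - 4) + C

Let u = e^w, du = e^w dw.
The integral becomes ∫ du/((u-5)(u-4)); decompose into partial fractions.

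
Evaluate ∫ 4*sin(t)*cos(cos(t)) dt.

Let u = cos(t), so du = (-sin(t)) dt.
Rewriting, the integral becomes -4·∫ cos(u) du = -4·sin(u).
Substituting back, u = cos(t).

-4*sin(cos(t)) + C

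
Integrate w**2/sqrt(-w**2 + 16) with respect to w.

Substitute w = 4·sin(θ), so dw = 4·cos(θ) dθ and the radical becomes sqrt(-w**2 + 16) = 4·cos(θ) by the Pythagorean identity.
Integrate the resulting trig expression in θ, then back-substitute θ = asin(w/4), sin(θ) = w/4, cos(θ) = sqrt(-w**2 + 16)/4 (absorbing any constant into C).

-w*sqrt(-w**2 + 16)/2 + 8*asin(w/4) + C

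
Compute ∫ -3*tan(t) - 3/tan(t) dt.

Let u = tan(t), so du = (tan(t)**2 + 1) dt.
Rewriting, the integral becomes -3·∫ 1/u du = -3·log(u).
Substituting back, u = tan(t).

-3*log(tan(t)) + C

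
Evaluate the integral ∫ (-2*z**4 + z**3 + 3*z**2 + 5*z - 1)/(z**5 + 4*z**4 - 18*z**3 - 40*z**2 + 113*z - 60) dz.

Factor the denominator: (z - 3)*(z - 1)**2*(z + 4)*(z + 5).
Partial-fraction decomposition: -221/(48*(z + 5)) + 549/(175*(z + 4)) - 17/(150*(z - 1)) - 1/(10*(z - 1)**2) - 47/(112*(z - 3)).
Integrate each term; A/(z−a) gives A·log|z−a|; A/(z−a)² gives −A/(z−a).

-47*log(z - 3)/112 - 17*log(z - 1)/150 + 549*log(z + 4)/175 - 221*log(z + 5)/48 + 1/(10*z - 10) + C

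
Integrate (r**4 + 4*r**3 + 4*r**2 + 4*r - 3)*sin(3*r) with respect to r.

-r**4*cos(3*r)/3 + 4*r**3*sin(3*r)/9 - 4*r**3*cos(3*r)/3 + 4*r**2*sin(3*r)/3 - 8*r**2*cos(3*r)/9 + 16*r*sin(3*r)/27 - 4*r*cos(3*r)/9 + 4*sin(3*r)/27 + 97*cos(3*r)/81 + C

Use integration by parts with u = r**4 + 4*r**3 + 4*r**2 + 4*r - 3, dv = sin(3*r) dr, so v = -cos(3*r)/3.
Apply parts 4 times (tabular method): alternate signs, differentiate u down to 0, integrate dv up.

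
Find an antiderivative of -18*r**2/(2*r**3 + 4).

-3*log(2*r**3 + 4) + C

Let u = 2*r**3 + 4, so du = (6*r**2) dr.
Rewriting, the integral becomes -3·∫ 1/u du = -3·log(u).
Substituting back, u = 2*r**3 + 4.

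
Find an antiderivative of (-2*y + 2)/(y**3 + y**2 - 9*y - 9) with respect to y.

-log(y - 3)/6 - log(y + 1)/2 + 2*log(y + 3)/3 + C

Factor the denominator: (y - 3)*(y + 1)*(y + 3).
Partial-fraction decomposition: 2/(3*(y + 3)) - 1/(2*(y + 1)) - 1/(6*(y - 3)).
Integrate each term: A/(y−a) contributes A·log|y−a|.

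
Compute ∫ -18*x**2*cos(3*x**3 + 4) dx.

Let u = 3*x**3 + 4, so du = (9*x**2) dx.
Rewriting, the integral becomes -2·∫ cos(u) du = -2·sin(u).
Substituting back, u = 3*x**3 + 4.

-2*sin(3*x**3 + 4) + C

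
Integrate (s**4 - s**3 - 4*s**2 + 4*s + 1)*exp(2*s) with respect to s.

(4*s**4 - 12*s**3 + 2*s**2 + 14*s - 3)*exp(2*s)/8 + C

Use integration by parts with u = s**4 - s**3 - 4*s**2 + 4*s + 1, dv = exp(2*s) ds, so v = exp(2*s)/2.
Apply parts 4 times (tabular method): alternate signs, differentiate u down to 0, integrate dv up.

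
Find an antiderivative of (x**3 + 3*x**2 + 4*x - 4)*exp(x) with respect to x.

Use integration by parts with u = x**3 + 3*x**2 + 4*x - 4, dv = exp(x) dx, so v = exp(x).
Apply parts 3 times (tabular method): alternate signs, differentiate u down to 0, integrate dv up.

(x**3 + 4*x - 8)*exp(x) + C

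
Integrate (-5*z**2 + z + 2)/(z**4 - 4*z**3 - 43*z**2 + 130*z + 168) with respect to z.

Factor the denominator: (z - 7)*(z - 4)*(z + 1)*(z + 6).
Partial-fraction decomposition: 92/(325*(z + 6)) - 1/(50*(z + 1)) + 37/(75*(z - 4)) - 59/(78*(z - 7)).
Integrate each term: A/(z−a) contributes A·log|z−a|.

-59*log(z - 7)/78 + 37*log(z - 4)/75 - log(z + 1)/50 + 92*log(z + 6)/325 + C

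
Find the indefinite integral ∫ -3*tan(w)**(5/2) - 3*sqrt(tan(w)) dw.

Let u = tan(w), so du = (tan(w)**2 + 1) dw.
Rewriting, the integral becomes -3·∫ √u du = -3·(2/3)u^(3/2).
Substituting back, u = tan(w).

-2*tan(w)**(3/2) + C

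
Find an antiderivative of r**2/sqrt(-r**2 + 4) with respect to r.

Substitute r = 2·sin(θ), so dr = 2·cos(θ) dθ and the radical becomes sqrt(-r**2 + 4) = 2·cos(θ) by the Pythagorean identity.
Integrate the resulting trig expression in θ, then back-substitute θ = asin(r/2), sin(θ) = r/2, cos(θ) = sqrt(-r**2 + 4)/2 (absorbing any constant into C).

-r*sqrt(-r**2 + 4)/2 + 2*asin(r/2) + C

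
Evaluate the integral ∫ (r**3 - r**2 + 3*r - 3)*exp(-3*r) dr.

(-r**3 - 3*r + 2)*exp(-3*r)/3 + C

Use integration by parts with u = r**3 - r**2 + 3*r - 3, dv = exp(-3*r) dr, so v = -exp(-3*r)/3.
Apply parts 3 times (tabular method): alternate signs, differentiate u down to 0, integrate dv up.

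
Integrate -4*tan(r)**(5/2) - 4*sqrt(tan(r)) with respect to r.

Let u = tan(r), so du = (tan(r)**2 + 1) dr.
Rewriting, the integral becomes -4·∫ √u du = -4·(2/3)u^(3/2).
Substituting back, u = tan(r).

-8*tan(r)**(3/2)/3 + C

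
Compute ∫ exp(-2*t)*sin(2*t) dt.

Let I denote the integral. Integrate by parts with u = sin(2*t), dv = exp(-2*t) dt, so v = -exp(-2*t)/2: I = -exp(-2*t)*sin(2*t)/2 + ∫ exp(-2*t)*cos(2*t) dt.
Apply parts again with u = cos(2*t), dv = exp(-2*t) dt: ∫ exp(-2*t)*cos(2*t) dt = -exp(-2*t)*cos(2*t)/2 − I. Substituting back brings back I: I = -exp(-2*t)*sin(2*t)/2 - exp(-2*t)*cos(2*t)/2 − I.
Solving for I: (1 + 1)·I equals the remaining terms, so I = (1/2)·(-exp(-2*t)*sin(2*t)/2 - exp(-2*t)*cos(2*t)/2).

-exp(-2*t)*sin(2*t)/4 - exp(-2*t)*cos(2*t)/4 + C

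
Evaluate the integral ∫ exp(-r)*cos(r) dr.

exp(-r)*sin(r)/2 - exp(-r)*cos(r)/2 + C

Let I denote the integral. Integrate by parts with u = cos(r), dv = exp(-r) dr, so v = -exp(-r): I = -exp(-r)*cos(r) − ∫ exp(-r)*sin(r) dr.
Apply parts again with u = sin(r), dv = exp(-r) dr: ∫ exp(-r)*sin(r) dr = -exp(-r)*sin(r) + I. Substituting back brings back I: I = exp(-r)*sin(r) - exp(-r)*cos(r) − I.
Solving for I: (1 + 1)·I equals the remaining terms, so I = (1/2)·(exp(-r)*sin(r) - exp(-r)*cos(r)).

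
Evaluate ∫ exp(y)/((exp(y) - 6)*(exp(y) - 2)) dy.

Let u = e^y, du = e^y dy.
The integral becomes ∫ du/((u-2)(u-6)); decompose into partial fractions.

log(exp(y) - 6)/4 - log(exp(y) - 2)/4 + C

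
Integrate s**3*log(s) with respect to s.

s**4*log(s)/4 - s**4/16 + C

Use integration by parts with u = log(s), dv = s**3 ds.
Then du = 1/s ds and v = s**4/4.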